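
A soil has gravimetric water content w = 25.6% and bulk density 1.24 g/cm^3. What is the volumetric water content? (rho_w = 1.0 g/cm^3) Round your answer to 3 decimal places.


Step 1: theta = (w / 100) * BD / rho_w
Step 2: theta = (25.6 / 100) * 1.24 / 1.0
Step 3: theta = 0.256 * 1.24
Step 4: theta = 0.317

0.317


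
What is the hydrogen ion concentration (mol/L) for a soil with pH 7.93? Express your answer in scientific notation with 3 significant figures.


Step 1: [H+] = 10^(-pH)
Step 2: [H+] = 10^(-7.93)
Step 3: [H+] = 1.17e-08 mol/L

1.17e-08


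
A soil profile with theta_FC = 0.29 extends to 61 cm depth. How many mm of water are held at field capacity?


Step 1: Water (mm) = theta_FC * depth (cm) * 10
Step 2: Water = 0.29 * 61 * 10
Step 3: Water = 176.9 mm

176.9


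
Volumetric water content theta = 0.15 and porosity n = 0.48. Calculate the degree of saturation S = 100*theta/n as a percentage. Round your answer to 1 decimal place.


Step 1: S = 100 * theta_v / n
Step 2: S = 100 * 0.15 / 0.48
Step 3: S = 31.3%

31.3


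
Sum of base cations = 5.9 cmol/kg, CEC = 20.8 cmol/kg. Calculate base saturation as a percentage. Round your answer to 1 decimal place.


Step 1: BS = 100 * (sum of bases) / CEC
Step 2: BS = 100 * 5.9 / 20.8
Step 3: BS = 28.4%

28.4


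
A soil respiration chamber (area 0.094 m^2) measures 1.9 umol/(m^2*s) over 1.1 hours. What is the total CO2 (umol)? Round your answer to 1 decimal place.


Step 1: Convert time to seconds: 1.1 hr * 3600 = 3960.0 s
Step 2: Total = flux * area * time_s
Step 3: Total = 1.9 * 0.094 * 3960.0
Step 4: Total = 707.3 umol

707.3


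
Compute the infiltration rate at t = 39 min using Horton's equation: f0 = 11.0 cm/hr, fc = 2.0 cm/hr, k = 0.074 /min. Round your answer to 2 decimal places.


Step 1: f = fc + (f0 - fc) * exp(-k * t)
Step 2: exp(-0.074 * 39) = 0.055799
Step 3: f = 2.0 + (11.0 - 2.0) * 0.055799
Step 4: f = 2.0 + 9.0 * 0.055799
Step 5: f = 2.5 cm/hr

2.5


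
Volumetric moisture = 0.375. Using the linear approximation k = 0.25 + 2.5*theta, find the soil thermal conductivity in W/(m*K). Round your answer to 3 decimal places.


Step 1: k = 0.25 + 2.5 * theta
Step 2: k = 0.25 + 2.5 * 0.375
Step 3: k = 0.25 + 0.938
Step 4: k = 1.188 W/(m*K)

1.188


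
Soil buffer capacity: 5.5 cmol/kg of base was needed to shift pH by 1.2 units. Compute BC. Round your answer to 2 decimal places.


Step 1: BC = change in base / change in pH
Step 2: BC = 5.5 / 1.2
Step 3: BC = 4.58 cmol/(kg*pH unit)

4.58


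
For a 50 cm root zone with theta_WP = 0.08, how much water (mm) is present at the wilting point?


Step 1: Water (mm) = theta_WP * depth * 10
Step 2: Water = 0.08 * 50 * 10
Step 3: Water = 40.0 mm

40.0


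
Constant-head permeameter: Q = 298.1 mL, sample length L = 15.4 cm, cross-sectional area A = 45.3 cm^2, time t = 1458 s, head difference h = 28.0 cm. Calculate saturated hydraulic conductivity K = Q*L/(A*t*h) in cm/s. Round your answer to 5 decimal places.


Step 1: K = Q * L / (A * t * h)
Step 2: Numerator = 298.1 * 15.4 = 4590.74
Step 3: Denominator = 45.3 * 1458 * 28.0 = 1849327.2
Step 4: K = 4590.74 / 1849327.2 = 0.00248 cm/s

0.00248


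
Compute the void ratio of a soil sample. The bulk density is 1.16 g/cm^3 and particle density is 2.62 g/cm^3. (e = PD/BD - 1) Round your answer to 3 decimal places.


Step 1: e = PD / BD - 1
Step 2: e = 2.62 / 1.16 - 1
Step 3: e = 2.25862 - 1
Step 4: e = 1.259

1.259


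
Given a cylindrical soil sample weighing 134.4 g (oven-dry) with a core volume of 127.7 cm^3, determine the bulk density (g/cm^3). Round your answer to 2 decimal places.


Step 1: Identify the formula: BD = dry mass / volume
Step 2: Substitute values: BD = 134.4 / 127.7
Step 3: BD = 1.05 g/cm^3

1.05


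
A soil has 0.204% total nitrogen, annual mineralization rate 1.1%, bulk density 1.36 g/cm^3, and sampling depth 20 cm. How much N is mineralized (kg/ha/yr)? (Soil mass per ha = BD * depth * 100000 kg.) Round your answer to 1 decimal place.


Step 1: Soil mass per ha = BD * depth * 100000 = 1.36 * 20 * 100000 = 2720000 kg
Step 2: Total N pool = soil mass * N%/100 = 2720000 * 0.204/100 = 5548.8 kg/ha
Step 3: N mineralized = N pool * rate%/100 = 5548.8 * 1.1/100 = 61.0 kg/ha/yr

61.0


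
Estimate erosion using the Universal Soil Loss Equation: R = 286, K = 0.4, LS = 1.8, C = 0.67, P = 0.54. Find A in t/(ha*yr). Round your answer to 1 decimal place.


Step 1: A = R * K * LS * C * P
Step 2: R * K = 286 * 0.4 = 114.4
Step 3: (R*K) * LS = 114.4 * 1.8 = 205.92
Step 4: * C * P = 205.92 * 0.67 * 0.54 = 74.5
Step 5: A = 74.5 t/(ha*yr)

74.5


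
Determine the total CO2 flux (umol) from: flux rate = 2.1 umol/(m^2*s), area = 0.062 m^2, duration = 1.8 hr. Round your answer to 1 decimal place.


Step 1: Convert time to seconds: 1.8 hr * 3600 = 6480.0 s
Step 2: Total = flux * area * time_s
Step 3: Total = 2.1 * 0.062 * 6480.0
Step 4: Total = 843.7 umol

843.7


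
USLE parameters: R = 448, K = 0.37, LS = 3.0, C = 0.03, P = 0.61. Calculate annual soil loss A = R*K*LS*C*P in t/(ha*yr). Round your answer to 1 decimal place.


Step 1: A = R * K * LS * C * P
Step 2: R * K = 448 * 0.37 = 165.76
Step 3: (R*K) * LS = 165.76 * 3.0 = 497.28
Step 4: * C * P = 497.28 * 0.03 * 0.61 = 9.1
Step 5: A = 9.1 t/(ha*yr)

9.1


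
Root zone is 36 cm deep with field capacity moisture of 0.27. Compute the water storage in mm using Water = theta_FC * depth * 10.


Step 1: Water (mm) = theta_FC * depth (cm) * 10
Step 2: Water = 0.27 * 36 * 10
Step 3: Water = 97.2 mm

97.2


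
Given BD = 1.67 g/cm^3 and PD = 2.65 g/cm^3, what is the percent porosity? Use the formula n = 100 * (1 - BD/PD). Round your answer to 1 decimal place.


Step 1: Formula: n = 100 * (1 - BD / PD)
Step 2: n = 100 * (1 - 1.67 / 2.65)
Step 3: n = 100 * (1 - 0.63019)
Step 4: n = 37.0%

37.0


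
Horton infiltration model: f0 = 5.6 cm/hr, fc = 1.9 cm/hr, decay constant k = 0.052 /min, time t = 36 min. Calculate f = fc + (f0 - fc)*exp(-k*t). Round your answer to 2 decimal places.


Step 1: f = fc + (f0 - fc) * exp(-k * t)
Step 2: exp(-0.052 * 36) = 0.153816
Step 3: f = 1.9 + (5.6 - 1.9) * 0.153816
Step 4: f = 1.9 + 3.7 * 0.153816
Step 5: f = 2.47 cm/hr

2.47


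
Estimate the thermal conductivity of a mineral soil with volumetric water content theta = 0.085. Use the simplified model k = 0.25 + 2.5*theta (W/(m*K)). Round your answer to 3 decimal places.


Step 1: k = 0.25 + 2.5 * theta
Step 2: k = 0.25 + 2.5 * 0.085
Step 3: k = 0.25 + 0.213
Step 4: k = 0.463 W/(m*K)

0.463


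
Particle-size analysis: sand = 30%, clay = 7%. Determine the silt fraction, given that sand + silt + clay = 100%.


Step 1: sand + silt + clay = 100%
Step 2: silt = 100 - sand - clay
Step 3: silt = 100 - 30 - 7
Step 4: silt = 63%

63


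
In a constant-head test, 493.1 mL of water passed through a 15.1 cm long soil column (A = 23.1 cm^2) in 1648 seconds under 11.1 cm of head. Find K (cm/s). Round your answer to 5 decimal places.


Step 1: K = Q * L / (A * t * h)
Step 2: Numerator = 493.1 * 15.1 = 7445.81
Step 3: Denominator = 23.1 * 1648 * 11.1 = 422563.68
Step 4: K = 7445.81 / 422563.68 = 0.01762 cm/s

0.01762


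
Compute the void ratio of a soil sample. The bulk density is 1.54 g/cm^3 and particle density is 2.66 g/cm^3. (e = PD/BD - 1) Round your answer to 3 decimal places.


Step 1: e = PD / BD - 1
Step 2: e = 2.66 / 1.54 - 1
Step 3: e = 1.72727 - 1
Step 4: e = 0.727

0.727


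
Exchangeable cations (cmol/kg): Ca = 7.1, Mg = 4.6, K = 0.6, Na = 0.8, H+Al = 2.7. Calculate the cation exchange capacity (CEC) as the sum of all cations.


Step 1: CEC = Ca + Mg + K + Na + (H+Al)
Step 2: CEC = 7.1 + 4.6 + 0.6 + 0.8 + 2.7
Step 3: CEC = 15.8 cmol/kg

15.8


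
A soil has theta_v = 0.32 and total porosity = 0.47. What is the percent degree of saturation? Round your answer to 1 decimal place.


Step 1: S = 100 * theta_v / n
Step 2: S = 100 * 0.32 / 0.47
Step 3: S = 68.1%

68.1


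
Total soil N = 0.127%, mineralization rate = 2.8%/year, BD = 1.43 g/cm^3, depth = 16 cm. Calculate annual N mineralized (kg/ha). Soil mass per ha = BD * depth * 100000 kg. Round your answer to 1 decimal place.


Step 1: Soil mass per ha = BD * depth * 100000 = 1.43 * 16 * 100000 = 2288000 kg
Step 2: Total N pool = soil mass * N%/100 = 2288000 * 0.127/100 = 2905.76 kg/ha
Step 3: N mineralized = N pool * rate%/100 = 2905.76 * 2.8/100 = 81.4 kg/ha/yr

81.4


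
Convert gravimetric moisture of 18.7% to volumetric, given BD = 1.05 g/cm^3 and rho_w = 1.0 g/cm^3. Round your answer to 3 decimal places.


Step 1: theta = (w / 100) * BD / rho_w
Step 2: theta = (18.7 / 100) * 1.05 / 1.0
Step 3: theta = 0.187 * 1.05
Step 4: theta = 0.196

0.196


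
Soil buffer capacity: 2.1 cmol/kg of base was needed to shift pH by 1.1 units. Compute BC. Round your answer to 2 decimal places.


Step 1: BC = change in base / change in pH
Step 2: BC = 2.1 / 1.1
Step 3: BC = 1.91 cmol/(kg*pH unit)

1.91


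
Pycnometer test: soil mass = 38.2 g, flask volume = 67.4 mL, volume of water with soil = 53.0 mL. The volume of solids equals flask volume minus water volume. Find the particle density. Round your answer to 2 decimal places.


Step 1: Volume of solids = flask volume - water volume with soil
Step 2: V_solids = 67.4 - 53.0 = 14.4 mL
Step 3: Particle density = mass / V_solids = 38.2 / 14.4 = 2.65 g/cm^3

2.65


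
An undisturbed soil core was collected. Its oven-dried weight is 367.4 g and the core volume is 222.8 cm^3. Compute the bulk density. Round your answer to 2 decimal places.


Step 1: Identify the formula: BD = dry mass / volume
Step 2: Substitute values: BD = 367.4 / 222.8
Step 3: BD = 1.65 g/cm^3

1.65


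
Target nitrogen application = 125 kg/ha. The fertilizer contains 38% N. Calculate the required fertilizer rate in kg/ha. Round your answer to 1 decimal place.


Step 1: Fertilizer rate = target N / (N content / 100)
Step 2: Rate = 125 / (38 / 100)
Step 3: Rate = 125 / 0.38
Step 4: Rate = 328.9 kg/ha

328.9


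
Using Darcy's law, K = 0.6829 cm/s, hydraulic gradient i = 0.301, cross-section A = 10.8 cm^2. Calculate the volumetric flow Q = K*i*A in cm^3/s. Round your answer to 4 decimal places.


Step 1: Apply Darcy's law: Q = K * i * A
Step 2: Q = 0.6829 * 0.301 * 10.8
Step 3: Q = 2.22 cm^3/s

2.22


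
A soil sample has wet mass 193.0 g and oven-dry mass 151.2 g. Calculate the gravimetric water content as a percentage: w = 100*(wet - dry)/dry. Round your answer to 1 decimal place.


Step 1: Water mass = wet - dry = 193.0 - 151.2 = 41.8 g
Step 2: w = 100 * water mass / dry mass
Step 3: w = 100 * 41.8 / 151.2 = 27.6%

27.6


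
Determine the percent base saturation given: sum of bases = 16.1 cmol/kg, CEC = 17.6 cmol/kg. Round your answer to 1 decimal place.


Step 1: BS = 100 * (sum of bases) / CEC
Step 2: BS = 100 * 16.1 / 17.6
Step 3: BS = 91.5%

91.5


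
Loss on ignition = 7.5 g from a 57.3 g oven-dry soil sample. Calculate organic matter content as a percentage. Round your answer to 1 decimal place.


Step 1: OM% = 100 * LOI / sample mass
Step 2: OM = 100 * 7.5 / 57.3
Step 3: OM = 13.1%

13.1


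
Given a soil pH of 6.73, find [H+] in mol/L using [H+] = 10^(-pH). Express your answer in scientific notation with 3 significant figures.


Step 1: [H+] = 10^(-pH)
Step 2: [H+] = 10^(-6.73)
Step 3: [H+] = 1.86e-07 mol/L

1.86e-07


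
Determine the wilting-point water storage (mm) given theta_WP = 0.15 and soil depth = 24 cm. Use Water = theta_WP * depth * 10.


Step 1: Water (mm) = theta_WP * depth * 10
Step 2: Water = 0.15 * 24 * 10
Step 3: Water = 36.0 mm

36.0


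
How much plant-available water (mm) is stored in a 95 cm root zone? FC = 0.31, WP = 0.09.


Step 1: Available water = (FC - WP) * depth * 10
Step 2: AW = (0.31 - 0.09) * 95 * 10
Step 3: AW = 0.22 * 95 * 10
Step 4: AW = 209.0 mm

209.0


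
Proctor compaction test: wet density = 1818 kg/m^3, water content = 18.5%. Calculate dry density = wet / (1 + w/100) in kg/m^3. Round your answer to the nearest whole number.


Step 1: Dry density = wet density / (1 + w/100)
Step 2: Dry density = 1818 / (1 + 18.5/100)
Step 3: Dry density = 1818 / 1.185
Step 4: Dry density = 1534 kg/m^3

1534


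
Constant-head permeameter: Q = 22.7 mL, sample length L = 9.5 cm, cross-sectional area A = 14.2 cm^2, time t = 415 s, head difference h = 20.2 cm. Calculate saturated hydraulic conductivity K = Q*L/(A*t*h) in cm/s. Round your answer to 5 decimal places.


Step 1: K = Q * L / (A * t * h)
Step 2: Numerator = 22.7 * 9.5 = 215.65
Step 3: Denominator = 14.2 * 415 * 20.2 = 119038.6
Step 4: K = 215.65 / 119038.6 = 0.00181 cm/s

0.00181


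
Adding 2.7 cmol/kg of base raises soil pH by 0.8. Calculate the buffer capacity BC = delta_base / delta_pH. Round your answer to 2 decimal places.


Step 1: BC = change in base / change in pH
Step 2: BC = 2.7 / 0.8
Step 3: BC = 3.38 cmol/(kg*pH unit)

3.38


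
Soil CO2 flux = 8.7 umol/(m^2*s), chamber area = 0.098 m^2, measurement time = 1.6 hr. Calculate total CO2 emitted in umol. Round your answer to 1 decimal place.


Step 1: Convert time to seconds: 1.6 hr * 3600 = 5760.0 s
Step 2: Total = flux * area * time_s
Step 3: Total = 8.7 * 0.098 * 5760.0
Step 4: Total = 4911.0 umol

4911.0


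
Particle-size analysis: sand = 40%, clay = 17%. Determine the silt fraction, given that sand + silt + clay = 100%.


Step 1: sand + silt + clay = 100%
Step 2: silt = 100 - sand - clay
Step 3: silt = 100 - 40 - 17
Step 4: silt = 43%

43


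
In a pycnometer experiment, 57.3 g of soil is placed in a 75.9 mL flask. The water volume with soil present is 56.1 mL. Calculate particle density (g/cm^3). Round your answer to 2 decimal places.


Step 1: Volume of solids = flask volume - water volume with soil
Step 2: V_solids = 75.9 - 56.1 = 19.8 mL
Step 3: Particle density = mass / V_solids = 57.3 / 19.8 = 2.89 g/cm^3

2.89


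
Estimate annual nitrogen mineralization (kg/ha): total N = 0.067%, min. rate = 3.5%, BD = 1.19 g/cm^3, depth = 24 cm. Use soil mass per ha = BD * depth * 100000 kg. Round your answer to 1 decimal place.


Step 1: Soil mass per ha = BD * depth * 100000 = 1.19 * 24 * 100000 = 2856000 kg
Step 2: Total N pool = soil mass * N%/100 = 2856000 * 0.067/100 = 1913.52 kg/ha
Step 3: N mineralized = N pool * rate%/100 = 1913.52 * 3.5/100 = 67.0 kg/ha/yr

67.0


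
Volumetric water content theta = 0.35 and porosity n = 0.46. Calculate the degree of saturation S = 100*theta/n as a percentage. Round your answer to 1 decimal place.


Step 1: S = 100 * theta_v / n
Step 2: S = 100 * 0.35 / 0.46
Step 3: S = 76.1%

76.1


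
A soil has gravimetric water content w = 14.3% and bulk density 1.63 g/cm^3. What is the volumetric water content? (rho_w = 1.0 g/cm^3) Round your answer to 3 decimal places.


Step 1: theta = (w / 100) * BD / rho_w
Step 2: theta = (14.3 / 100) * 1.63 / 1.0
Step 3: theta = 0.143 * 1.63
Step 4: theta = 0.233

0.233


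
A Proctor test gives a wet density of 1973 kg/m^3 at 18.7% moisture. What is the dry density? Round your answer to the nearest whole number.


Step 1: Dry density = wet density / (1 + w/100)
Step 2: Dry density = 1973 / (1 + 18.7/100)
Step 3: Dry density = 1973 / 1.187
Step 4: Dry density = 1662 kg/m^3

1662


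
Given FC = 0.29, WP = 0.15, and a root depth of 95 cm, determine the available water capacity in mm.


Step 1: Available water = (FC - WP) * depth * 10
Step 2: AW = (0.29 - 0.15) * 95 * 10
Step 3: AW = 0.14 * 95 * 10
Step 4: AW = 133.0 mm

133.0


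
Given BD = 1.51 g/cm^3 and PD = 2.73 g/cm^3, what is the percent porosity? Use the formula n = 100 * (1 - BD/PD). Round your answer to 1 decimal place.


Step 1: Formula: n = 100 * (1 - BD / PD)
Step 2: n = 100 * (1 - 1.51 / 2.73)
Step 3: n = 100 * (1 - 0.55311)
Step 4: n = 44.7%

44.7


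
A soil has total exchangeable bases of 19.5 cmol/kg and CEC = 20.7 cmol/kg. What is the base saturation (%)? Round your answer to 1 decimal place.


Step 1: BS = 100 * (sum of bases) / CEC
Step 2: BS = 100 * 19.5 / 20.7
Step 3: BS = 94.2%

94.2


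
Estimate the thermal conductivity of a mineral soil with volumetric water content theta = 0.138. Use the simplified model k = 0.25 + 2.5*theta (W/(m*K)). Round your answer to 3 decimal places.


Step 1: k = 0.25 + 2.5 * theta
Step 2: k = 0.25 + 2.5 * 0.138
Step 3: k = 0.25 + 0.345
Step 4: k = 0.595 W/(m*K)

0.595


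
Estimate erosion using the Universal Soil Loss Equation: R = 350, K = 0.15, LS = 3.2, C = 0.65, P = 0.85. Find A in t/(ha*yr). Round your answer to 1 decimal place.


Step 1: A = R * K * LS * C * P
Step 2: R * K = 350 * 0.15 = 52.5
Step 3: (R*K) * LS = 52.5 * 3.2 = 168.0
Step 4: * C * P = 168.0 * 0.65 * 0.85 = 92.8
Step 5: A = 92.8 t/(ha*yr)

92.8


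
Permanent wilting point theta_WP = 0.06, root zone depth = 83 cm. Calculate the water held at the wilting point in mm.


Step 1: Water (mm) = theta_WP * depth * 10
Step 2: Water = 0.06 * 83 * 10
Step 3: Water = 49.8 mm

49.8


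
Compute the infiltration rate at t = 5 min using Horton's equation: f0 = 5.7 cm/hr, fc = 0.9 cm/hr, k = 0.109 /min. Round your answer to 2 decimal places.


Step 1: f = fc + (f0 - fc) * exp(-k * t)
Step 2: exp(-0.109 * 5) = 0.579842
Step 3: f = 0.9 + (5.7 - 0.9) * 0.579842
Step 4: f = 0.9 + 4.8 * 0.579842
Step 5: f = 3.68 cm/hr

3.68


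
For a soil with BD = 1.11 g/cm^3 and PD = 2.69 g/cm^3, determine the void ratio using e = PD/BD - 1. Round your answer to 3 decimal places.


Step 1: e = PD / BD - 1
Step 2: e = 2.69 / 1.11 - 1
Step 3: e = 2.42342 - 1
Step 4: e = 1.423

1.423


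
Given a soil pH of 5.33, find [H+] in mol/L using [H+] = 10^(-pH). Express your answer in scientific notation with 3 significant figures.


Step 1: [H+] = 10^(-pH)
Step 2: [H+] = 10^(-5.33)
Step 3: [H+] = 4.68e-06 mol/L

4.68e-06


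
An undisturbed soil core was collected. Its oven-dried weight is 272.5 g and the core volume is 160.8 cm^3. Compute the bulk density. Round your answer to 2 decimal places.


Step 1: Identify the formula: BD = dry mass / volume
Step 2: Substitute values: BD = 272.5 / 160.8
Step 3: BD = 1.69 g/cm^3

1.69


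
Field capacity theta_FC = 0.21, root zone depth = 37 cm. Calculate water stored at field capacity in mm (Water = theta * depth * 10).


Step 1: Water (mm) = theta_FC * depth (cm) * 10
Step 2: Water = 0.21 * 37 * 10
Step 3: Water = 77.7 mm

77.7


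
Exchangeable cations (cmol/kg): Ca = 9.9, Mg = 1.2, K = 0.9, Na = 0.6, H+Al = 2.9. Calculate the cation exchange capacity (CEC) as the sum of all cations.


Step 1: CEC = Ca + Mg + K + Na + (H+Al)
Step 2: CEC = 9.9 + 1.2 + 0.9 + 0.6 + 2.9
Step 3: CEC = 15.5 cmol/kg

15.5


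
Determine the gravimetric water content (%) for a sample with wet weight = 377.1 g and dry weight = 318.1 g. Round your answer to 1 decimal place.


Step 1: Water mass = wet - dry = 377.1 - 318.1 = 59.0 g
Step 2: w = 100 * water mass / dry mass
Step 3: w = 100 * 59.0 / 318.1 = 18.5%

18.5


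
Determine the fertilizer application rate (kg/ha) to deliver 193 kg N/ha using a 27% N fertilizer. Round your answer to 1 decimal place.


Step 1: Fertilizer rate = target N / (N content / 100)
Step 2: Rate = 193 / (27 / 100)
Step 3: Rate = 193 / 0.27
Step 4: Rate = 714.8 kg/ha

714.8


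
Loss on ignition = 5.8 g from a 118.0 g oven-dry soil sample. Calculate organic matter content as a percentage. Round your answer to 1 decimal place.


Step 1: OM% = 100 * LOI / sample mass
Step 2: OM = 100 * 5.8 / 118.0
Step 3: OM = 4.9%

4.9


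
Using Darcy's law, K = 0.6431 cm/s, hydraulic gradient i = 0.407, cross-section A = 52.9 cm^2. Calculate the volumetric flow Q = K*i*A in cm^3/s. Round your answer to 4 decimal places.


Step 1: Apply Darcy's law: Q = K * i * A
Step 2: Q = 0.6431 * 0.407 * 52.9
Step 3: Q = 13.8461 cm^3/s

13.8461


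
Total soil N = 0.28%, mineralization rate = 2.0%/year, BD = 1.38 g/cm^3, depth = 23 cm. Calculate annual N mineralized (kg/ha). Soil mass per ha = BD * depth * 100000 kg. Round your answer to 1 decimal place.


Step 1: Soil mass per ha = BD * depth * 100000 = 1.38 * 23 * 100000 = 3174000 kg
Step 2: Total N pool = soil mass * N%/100 = 3174000 * 0.28/100 = 8887.2 kg/ha
Step 3: N mineralized = N pool * rate%/100 = 8887.2 * 2.0/100 = 177.7 kg/ha/yr

177.7


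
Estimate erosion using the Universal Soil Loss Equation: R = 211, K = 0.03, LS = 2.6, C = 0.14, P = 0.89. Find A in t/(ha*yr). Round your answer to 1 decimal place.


Step 1: A = R * K * LS * C * P
Step 2: R * K = 211 * 0.03 = 6.33
Step 3: (R*K) * LS = 6.33 * 2.6 = 16.458
Step 4: * C * P = 16.458 * 0.14 * 0.89 = 2.1
Step 5: A = 2.1 t/(ha*yr)

2.1


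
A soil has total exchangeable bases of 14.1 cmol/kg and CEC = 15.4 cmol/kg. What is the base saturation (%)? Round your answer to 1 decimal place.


Step 1: BS = 100 * (sum of bases) / CEC
Step 2: BS = 100 * 14.1 / 15.4
Step 3: BS = 91.6%

91.6


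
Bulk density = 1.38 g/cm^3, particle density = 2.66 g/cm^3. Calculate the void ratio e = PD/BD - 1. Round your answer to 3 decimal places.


Step 1: e = PD / BD - 1
Step 2: e = 2.66 / 1.38 - 1
Step 3: e = 1.92754 - 1
Step 4: e = 0.928

0.928


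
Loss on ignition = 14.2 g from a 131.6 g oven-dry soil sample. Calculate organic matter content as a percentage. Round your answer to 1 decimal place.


Step 1: OM% = 100 * LOI / sample mass
Step 2: OM = 100 * 14.2 / 131.6
Step 3: OM = 10.8%

10.8


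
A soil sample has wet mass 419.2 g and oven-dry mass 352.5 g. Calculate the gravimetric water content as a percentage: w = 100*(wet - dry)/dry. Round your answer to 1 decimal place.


Step 1: Water mass = wet - dry = 419.2 - 352.5 = 66.7 g
Step 2: w = 100 * water mass / dry mass
Step 3: w = 100 * 66.7 / 352.5 = 18.9%

18.9


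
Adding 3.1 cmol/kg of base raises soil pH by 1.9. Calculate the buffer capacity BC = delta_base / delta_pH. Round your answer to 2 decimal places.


Step 1: BC = change in base / change in pH
Step 2: BC = 3.1 / 1.9
Step 3: BC = 1.63 cmol/(kg*pH unit)

1.63


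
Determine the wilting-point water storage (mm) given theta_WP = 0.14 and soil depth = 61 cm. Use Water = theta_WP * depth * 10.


Step 1: Water (mm) = theta_WP * depth * 10
Step 2: Water = 0.14 * 61 * 10
Step 3: Water = 85.4 mm

85.4


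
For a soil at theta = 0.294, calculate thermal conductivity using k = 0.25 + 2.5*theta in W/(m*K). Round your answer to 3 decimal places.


Step 1: k = 0.25 + 2.5 * theta
Step 2: k = 0.25 + 2.5 * 0.294
Step 3: k = 0.25 + 0.735
Step 4: k = 0.985 W/(m*K)

0.985


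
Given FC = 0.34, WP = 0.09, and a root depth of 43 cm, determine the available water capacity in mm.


Step 1: Available water = (FC - WP) * depth * 10
Step 2: AW = (0.34 - 0.09) * 43 * 10
Step 3: AW = 0.25 * 43 * 10
Step 4: AW = 107.5 mm

107.5


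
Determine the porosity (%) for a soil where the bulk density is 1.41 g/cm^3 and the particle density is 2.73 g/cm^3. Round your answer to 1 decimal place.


Step 1: Formula: n = 100 * (1 - BD / PD)
Step 2: n = 100 * (1 - 1.41 / 2.73)
Step 3: n = 100 * (1 - 0.51648)
Step 4: n = 48.4%

48.4


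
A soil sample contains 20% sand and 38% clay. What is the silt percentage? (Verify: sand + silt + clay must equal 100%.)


Step 1: sand + silt + clay = 100%
Step 2: silt = 100 - sand - clay
Step 3: silt = 100 - 20 - 38
Step 4: silt = 42%

42


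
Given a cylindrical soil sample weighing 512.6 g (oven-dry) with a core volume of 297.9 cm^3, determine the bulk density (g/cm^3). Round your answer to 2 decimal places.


Step 1: Identify the formula: BD = dry mass / volume
Step 2: Substitute values: BD = 512.6 / 297.9
Step 3: BD = 1.72 g/cm^3

1.72


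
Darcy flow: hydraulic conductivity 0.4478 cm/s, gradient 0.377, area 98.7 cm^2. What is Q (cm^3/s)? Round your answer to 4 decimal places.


Step 1: Apply Darcy's law: Q = K * i * A
Step 2: Q = 0.4478 * 0.377 * 98.7
Step 3: Q = 16.6626 cm^3/s

16.6626


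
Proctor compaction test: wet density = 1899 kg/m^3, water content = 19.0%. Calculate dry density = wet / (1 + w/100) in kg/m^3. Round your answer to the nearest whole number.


Step 1: Dry density = wet density / (1 + w/100)
Step 2: Dry density = 1899 / (1 + 19.0/100)
Step 3: Dry density = 1899 / 1.19
Step 4: Dry density = 1596 kg/m^3

1596


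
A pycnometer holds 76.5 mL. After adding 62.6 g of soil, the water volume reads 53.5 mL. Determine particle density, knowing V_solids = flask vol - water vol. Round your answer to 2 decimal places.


Step 1: Volume of solids = flask volume - water volume with soil
Step 2: V_solids = 76.5 - 53.5 = 23.0 mL
Step 3: Particle density = mass / V_solids = 62.6 / 23.0 = 2.72 g/cm^3

2.72


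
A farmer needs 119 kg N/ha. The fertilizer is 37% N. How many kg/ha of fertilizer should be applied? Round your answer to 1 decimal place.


Step 1: Fertilizer rate = target N / (N content / 100)
Step 2: Rate = 119 / (37 / 100)
Step 3: Rate = 119 / 0.37
Step 4: Rate = 321.6 kg/ha

321.6


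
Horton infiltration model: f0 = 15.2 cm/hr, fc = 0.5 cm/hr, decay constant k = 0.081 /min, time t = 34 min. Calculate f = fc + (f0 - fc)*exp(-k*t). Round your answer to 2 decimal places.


Step 1: f = fc + (f0 - fc) * exp(-k * t)
Step 2: exp(-0.081 * 34) = 0.063673
Step 3: f = 0.5 + (15.2 - 0.5) * 0.063673
Step 4: f = 0.5 + 14.7 * 0.063673
Step 5: f = 1.44 cm/hr

1.44


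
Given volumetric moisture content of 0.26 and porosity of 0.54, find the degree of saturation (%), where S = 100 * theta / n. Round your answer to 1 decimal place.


Step 1: S = 100 * theta_v / n
Step 2: S = 100 * 0.26 / 0.54
Step 3: S = 48.1%

48.1


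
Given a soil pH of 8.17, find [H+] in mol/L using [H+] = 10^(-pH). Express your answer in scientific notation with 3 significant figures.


Step 1: [H+] = 10^(-pH)
Step 2: [H+] = 10^(-8.17)
Step 3: [H+] = 6.76e-09 mol/L

6.76e-09


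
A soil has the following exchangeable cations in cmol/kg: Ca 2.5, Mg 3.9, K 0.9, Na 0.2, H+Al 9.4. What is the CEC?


Step 1: CEC = Ca + Mg + K + Na + (H+Al)
Step 2: CEC = 2.5 + 3.9 + 0.9 + 0.2 + 9.4
Step 3: CEC = 16.9 cmol/kg

16.9


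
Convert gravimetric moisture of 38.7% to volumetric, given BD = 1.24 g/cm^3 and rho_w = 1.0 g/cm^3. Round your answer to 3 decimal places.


Step 1: theta = (w / 100) * BD / rho_w
Step 2: theta = (38.7 / 100) * 1.24 / 1.0
Step 3: theta = 0.387 * 1.24
Step 4: theta = 0.48

0.48


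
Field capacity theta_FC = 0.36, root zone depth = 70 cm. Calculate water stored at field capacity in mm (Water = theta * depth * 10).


Step 1: Water (mm) = theta_FC * depth (cm) * 10
Step 2: Water = 0.36 * 70 * 10
Step 3: Water = 252.0 mm

252.0


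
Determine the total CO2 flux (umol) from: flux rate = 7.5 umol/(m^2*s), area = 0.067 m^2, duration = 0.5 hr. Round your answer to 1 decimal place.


Step 1: Convert time to seconds: 0.5 hr * 3600 = 1800.0 s
Step 2: Total = flux * area * time_s
Step 3: Total = 7.5 * 0.067 * 1800.0
Step 4: Total = 904.5 umol

904.5


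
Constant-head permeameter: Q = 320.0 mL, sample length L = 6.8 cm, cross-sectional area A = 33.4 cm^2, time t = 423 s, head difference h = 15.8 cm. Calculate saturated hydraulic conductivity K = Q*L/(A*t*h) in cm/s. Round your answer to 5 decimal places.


Step 1: K = Q * L / (A * t * h)
Step 2: Numerator = 320.0 * 6.8 = 2176.0
Step 3: Denominator = 33.4 * 423 * 15.8 = 223225.56
Step 4: K = 2176.0 / 223225.56 = 0.00975 cm/s

0.00975


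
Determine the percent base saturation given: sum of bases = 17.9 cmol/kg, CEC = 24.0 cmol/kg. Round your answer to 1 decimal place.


Step 1: BS = 100 * (sum of bases) / CEC
Step 2: BS = 100 * 17.9 / 24.0
Step 3: BS = 74.6%

74.6


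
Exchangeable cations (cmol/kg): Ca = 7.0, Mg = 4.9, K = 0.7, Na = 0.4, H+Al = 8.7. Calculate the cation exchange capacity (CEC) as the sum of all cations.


Step 1: CEC = Ca + Mg + K + Na + (H+Al)
Step 2: CEC = 7.0 + 4.9 + 0.7 + 0.4 + 8.7
Step 3: CEC = 21.7 cmol/kg

21.7


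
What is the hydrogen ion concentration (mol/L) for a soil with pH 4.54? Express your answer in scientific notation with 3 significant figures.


Step 1: [H+] = 10^(-pH)
Step 2: [H+] = 10^(-4.54)
Step 3: [H+] = 2.88e-05 mol/L

2.88e-05


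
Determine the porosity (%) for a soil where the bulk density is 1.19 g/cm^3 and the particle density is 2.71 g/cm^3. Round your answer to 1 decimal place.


Step 1: Formula: n = 100 * (1 - BD / PD)
Step 2: n = 100 * (1 - 1.19 / 2.71)
Step 3: n = 100 * (1 - 0.43911)
Step 4: n = 56.1%

56.1


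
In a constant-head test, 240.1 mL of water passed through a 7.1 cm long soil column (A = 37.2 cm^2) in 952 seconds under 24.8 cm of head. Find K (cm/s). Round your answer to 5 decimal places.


Step 1: K = Q * L / (A * t * h)
Step 2: Numerator = 240.1 * 7.1 = 1704.71
Step 3: Denominator = 37.2 * 952 * 24.8 = 878277.12
Step 4: K = 1704.71 / 878277.12 = 0.00194 cm/s

0.00194


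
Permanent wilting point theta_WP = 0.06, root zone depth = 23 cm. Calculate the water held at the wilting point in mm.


Step 1: Water (mm) = theta_WP * depth * 10
Step 2: Water = 0.06 * 23 * 10
Step 3: Water = 13.8 mm

13.8


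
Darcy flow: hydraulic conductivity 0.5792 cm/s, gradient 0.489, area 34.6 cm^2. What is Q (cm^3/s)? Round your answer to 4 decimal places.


Step 1: Apply Darcy's law: Q = K * i * A
Step 2: Q = 0.5792 * 0.489 * 34.6
Step 3: Q = 9.7997 cm^3/s

9.7997


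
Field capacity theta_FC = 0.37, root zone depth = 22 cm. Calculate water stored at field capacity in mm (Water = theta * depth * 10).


Step 1: Water (mm) = theta_FC * depth (cm) * 10
Step 2: Water = 0.37 * 22 * 10
Step 3: Water = 81.4 mm

81.4


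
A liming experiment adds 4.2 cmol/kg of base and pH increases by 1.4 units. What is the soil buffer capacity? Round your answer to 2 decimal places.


Step 1: BC = change in base / change in pH
Step 2: BC = 4.2 / 1.4
Step 3: BC = 3.0 cmol/(kg*pH unit)

3.0


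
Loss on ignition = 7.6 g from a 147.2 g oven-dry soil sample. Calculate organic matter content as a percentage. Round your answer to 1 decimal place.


Step 1: OM% = 100 * LOI / sample mass
Step 2: OM = 100 * 7.6 / 147.2
Step 3: OM = 5.2%

5.2


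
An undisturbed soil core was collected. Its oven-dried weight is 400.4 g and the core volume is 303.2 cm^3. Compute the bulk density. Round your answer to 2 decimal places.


Step 1: Identify the formula: BD = dry mass / volume
Step 2: Substitute values: BD = 400.4 / 303.2
Step 3: BD = 1.32 g/cm^3

1.32


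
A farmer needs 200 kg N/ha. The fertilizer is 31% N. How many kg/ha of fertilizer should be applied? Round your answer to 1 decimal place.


Step 1: Fertilizer rate = target N / (N content / 100)
Step 2: Rate = 200 / (31 / 100)
Step 3: Rate = 200 / 0.31
Step 4: Rate = 645.2 kg/ha

645.2


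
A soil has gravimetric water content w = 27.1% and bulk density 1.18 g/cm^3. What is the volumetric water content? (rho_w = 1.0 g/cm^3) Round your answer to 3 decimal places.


Step 1: theta = (w / 100) * BD / rho_w
Step 2: theta = (27.1 / 100) * 1.18 / 1.0
Step 3: theta = 0.271 * 1.18
Step 4: theta = 0.32

0.32


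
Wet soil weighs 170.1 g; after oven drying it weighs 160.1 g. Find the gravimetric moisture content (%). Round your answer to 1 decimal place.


Step 1: Water mass = wet - dry = 170.1 - 160.1 = 10.0 g
Step 2: w = 100 * water mass / dry mass
Step 3: w = 100 * 10.0 / 160.1 = 6.2%

6.2


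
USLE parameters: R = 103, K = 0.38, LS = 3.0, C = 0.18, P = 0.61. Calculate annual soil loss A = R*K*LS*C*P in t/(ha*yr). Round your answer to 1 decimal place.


Step 1: A = R * K * LS * C * P
Step 2: R * K = 103 * 0.38 = 39.14
Step 3: (R*K) * LS = 39.14 * 3.0 = 117.42
Step 4: * C * P = 117.42 * 0.18 * 0.61 = 12.9
Step 5: A = 12.9 t/(ha*yr)

12.9


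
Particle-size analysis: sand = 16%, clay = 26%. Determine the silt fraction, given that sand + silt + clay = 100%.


Step 1: sand + silt + clay = 100%
Step 2: silt = 100 - sand - clay
Step 3: silt = 100 - 16 - 26
Step 4: silt = 58%

58


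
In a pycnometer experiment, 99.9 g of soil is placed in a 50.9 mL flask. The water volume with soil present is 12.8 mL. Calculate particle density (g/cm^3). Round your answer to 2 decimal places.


Step 1: Volume of solids = flask volume - water volume with soil
Step 2: V_solids = 50.9 - 12.8 = 38.1 mL
Step 3: Particle density = mass / V_solids = 99.9 / 38.1 = 2.62 g/cm^3

2.62


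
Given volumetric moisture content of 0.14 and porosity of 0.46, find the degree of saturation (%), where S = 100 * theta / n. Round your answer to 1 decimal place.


Step 1: S = 100 * theta_v / n
Step 2: S = 100 * 0.14 / 0.46
Step 3: S = 30.4%

30.4


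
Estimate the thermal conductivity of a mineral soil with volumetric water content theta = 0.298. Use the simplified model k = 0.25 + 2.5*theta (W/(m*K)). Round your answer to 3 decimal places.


Step 1: k = 0.25 + 2.5 * theta
Step 2: k = 0.25 + 2.5 * 0.298
Step 3: k = 0.25 + 0.745
Step 4: k = 0.995 W/(m*K)

0.995


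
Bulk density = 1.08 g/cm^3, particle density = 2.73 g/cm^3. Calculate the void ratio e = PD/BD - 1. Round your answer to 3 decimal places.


Step 1: e = PD / BD - 1
Step 2: e = 2.73 / 1.08 - 1
Step 3: e = 2.52778 - 1
Step 4: e = 1.528

1.528


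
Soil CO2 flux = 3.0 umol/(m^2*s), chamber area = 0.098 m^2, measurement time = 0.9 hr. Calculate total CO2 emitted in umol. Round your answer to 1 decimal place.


Step 1: Convert time to seconds: 0.9 hr * 3600 = 3240.0 s
Step 2: Total = flux * area * time_s
Step 3: Total = 3.0 * 0.098 * 3240.0
Step 4: Total = 952.6 umol

952.6


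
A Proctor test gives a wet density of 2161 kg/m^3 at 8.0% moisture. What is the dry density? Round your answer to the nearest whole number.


Step 1: Dry density = wet density / (1 + w/100)
Step 2: Dry density = 2161 / (1 + 8.0/100)
Step 3: Dry density = 2161 / 1.08
Step 4: Dry density = 2001 kg/m^3

2001


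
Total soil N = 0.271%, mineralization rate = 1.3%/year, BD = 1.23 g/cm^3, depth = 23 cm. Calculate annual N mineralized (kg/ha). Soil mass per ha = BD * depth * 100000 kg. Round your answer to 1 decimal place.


Step 1: Soil mass per ha = BD * depth * 100000 = 1.23 * 23 * 100000 = 2829000 kg
Step 2: Total N pool = soil mass * N%/100 = 2829000 * 0.271/100 = 7666.59 kg/ha
Step 3: N mineralized = N pool * rate%/100 = 7666.59 * 1.3/100 = 99.7 kg/ha/yr

99.7


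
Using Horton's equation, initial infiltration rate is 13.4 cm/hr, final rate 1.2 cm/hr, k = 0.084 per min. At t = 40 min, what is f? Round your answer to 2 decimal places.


Step 1: f = fc + (f0 - fc) * exp(-k * t)
Step 2: exp(-0.084 * 40) = 0.034735
Step 3: f = 1.2 + (13.4 - 1.2) * 0.034735
Step 4: f = 1.2 + 12.2 * 0.034735
Step 5: f = 1.62 cm/hr

1.62


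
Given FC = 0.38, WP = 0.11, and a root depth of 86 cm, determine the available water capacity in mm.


Step 1: Available water = (FC - WP) * depth * 10
Step 2: AW = (0.38 - 0.11) * 86 * 10
Step 3: AW = 0.27 * 86 * 10
Step 4: AW = 232.2 mm

232.2


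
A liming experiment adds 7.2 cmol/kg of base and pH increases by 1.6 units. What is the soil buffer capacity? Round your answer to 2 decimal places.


Step 1: BC = change in base / change in pH
Step 2: BC = 7.2 / 1.6
Step 3: BC = 4.5 cmol/(kg*pH unit)

4.5


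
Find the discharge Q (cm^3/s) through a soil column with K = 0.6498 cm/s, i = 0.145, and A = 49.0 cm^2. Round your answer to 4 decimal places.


Step 1: Apply Darcy's law: Q = K * i * A
Step 2: Q = 0.6498 * 0.145 * 49.0
Step 3: Q = 4.6168 cm^3/s

4.6168


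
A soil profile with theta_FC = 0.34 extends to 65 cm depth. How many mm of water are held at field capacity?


Step 1: Water (mm) = theta_FC * depth (cm) * 10
Step 2: Water = 0.34 * 65 * 10
Step 3: Water = 221.0 mm

221.0


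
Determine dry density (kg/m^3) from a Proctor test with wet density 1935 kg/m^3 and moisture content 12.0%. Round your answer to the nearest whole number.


Step 1: Dry density = wet density / (1 + w/100)
Step 2: Dry density = 1935 / (1 + 12.0/100)
Step 3: Dry density = 1935 / 1.12
Step 4: Dry density = 1728 kg/m^3

1728


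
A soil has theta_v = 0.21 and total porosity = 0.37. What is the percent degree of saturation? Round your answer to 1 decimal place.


Step 1: S = 100 * theta_v / n
Step 2: S = 100 * 0.21 / 0.37
Step 3: S = 56.8%

56.8


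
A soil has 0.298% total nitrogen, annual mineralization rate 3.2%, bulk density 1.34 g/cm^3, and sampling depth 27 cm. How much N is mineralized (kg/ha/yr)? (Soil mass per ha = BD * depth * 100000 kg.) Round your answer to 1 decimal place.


Step 1: Soil mass per ha = BD * depth * 100000 = 1.34 * 27 * 100000 = 3618000 kg
Step 2: Total N pool = soil mass * N%/100 = 3618000 * 0.298/100 = 10781.64 kg/ha
Step 3: N mineralized = N pool * rate%/100 = 10781.64 * 3.2/100 = 345.0 kg/ha/yr

345.0


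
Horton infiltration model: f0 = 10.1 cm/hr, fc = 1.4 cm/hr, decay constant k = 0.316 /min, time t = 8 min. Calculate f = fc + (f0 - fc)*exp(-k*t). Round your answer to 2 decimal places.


Step 1: f = fc + (f0 - fc) * exp(-k * t)
Step 2: exp(-0.316 * 8) = 0.079818
Step 3: f = 1.4 + (10.1 - 1.4) * 0.079818
Step 4: f = 1.4 + 8.7 * 0.079818
Step 5: f = 2.09 cm/hr

2.09


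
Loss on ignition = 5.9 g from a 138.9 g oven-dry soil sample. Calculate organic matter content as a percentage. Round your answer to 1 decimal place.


Step 1: OM% = 100 * LOI / sample mass
Step 2: OM = 100 * 5.9 / 138.9
Step 3: OM = 4.2%

4.2


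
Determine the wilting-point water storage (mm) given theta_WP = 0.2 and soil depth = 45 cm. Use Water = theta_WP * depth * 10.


Step 1: Water (mm) = theta_WP * depth * 10
Step 2: Water = 0.2 * 45 * 10
Step 3: Water = 90.0 mm

90.0


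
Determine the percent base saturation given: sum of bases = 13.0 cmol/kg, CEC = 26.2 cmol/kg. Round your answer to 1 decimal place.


Step 1: BS = 100 * (sum of bases) / CEC
Step 2: BS = 100 * 13.0 / 26.2
Step 3: BS = 49.6%

49.6


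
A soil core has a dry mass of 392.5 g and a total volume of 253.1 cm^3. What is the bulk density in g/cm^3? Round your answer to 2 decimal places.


Step 1: Identify the formula: BD = dry mass / volume
Step 2: Substitute values: BD = 392.5 / 253.1
Step 3: BD = 1.55 g/cm^3

1.55


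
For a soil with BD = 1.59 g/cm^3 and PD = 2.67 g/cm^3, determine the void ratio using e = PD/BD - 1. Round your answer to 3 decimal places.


Step 1: e = PD / BD - 1
Step 2: e = 2.67 / 1.59 - 1
Step 3: e = 1.67925 - 1
Step 4: e = 0.679

0.679


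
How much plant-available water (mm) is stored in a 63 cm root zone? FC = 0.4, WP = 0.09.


Step 1: Available water = (FC - WP) * depth * 10
Step 2: AW = (0.4 - 0.09) * 63 * 10
Step 3: AW = 0.31 * 63 * 10
Step 4: AW = 195.3 mm

195.3


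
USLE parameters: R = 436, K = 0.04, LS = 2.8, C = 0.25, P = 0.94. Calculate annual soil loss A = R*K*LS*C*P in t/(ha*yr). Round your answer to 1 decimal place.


Step 1: A = R * K * LS * C * P
Step 2: R * K = 436 * 0.04 = 17.44
Step 3: (R*K) * LS = 17.44 * 2.8 = 48.832
Step 4: * C * P = 48.832 * 0.25 * 0.94 = 11.5
Step 5: A = 11.5 t/(ha*yr)

11.5


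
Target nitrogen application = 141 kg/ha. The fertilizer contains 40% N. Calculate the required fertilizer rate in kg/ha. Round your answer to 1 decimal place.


Step 1: Fertilizer rate = target N / (N content / 100)
Step 2: Rate = 141 / (40 / 100)
Step 3: Rate = 141 / 0.4
Step 4: Rate = 352.5 kg/ha

352.5


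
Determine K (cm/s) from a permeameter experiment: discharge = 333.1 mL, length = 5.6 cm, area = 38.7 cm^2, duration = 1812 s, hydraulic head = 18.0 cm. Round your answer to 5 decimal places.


Step 1: K = Q * L / (A * t * h)
Step 2: Numerator = 333.1 * 5.6 = 1865.36
Step 3: Denominator = 38.7 * 1812 * 18.0 = 1262239.2
Step 4: K = 1865.36 / 1262239.2 = 0.00148 cm/s

0.00148


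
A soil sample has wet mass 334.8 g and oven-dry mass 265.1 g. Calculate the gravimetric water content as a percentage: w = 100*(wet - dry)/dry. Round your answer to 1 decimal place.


Step 1: Water mass = wet - dry = 334.8 - 265.1 = 69.7 g
Step 2: w = 100 * water mass / dry mass
Step 3: w = 100 * 69.7 / 265.1 = 26.3%

26.3
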